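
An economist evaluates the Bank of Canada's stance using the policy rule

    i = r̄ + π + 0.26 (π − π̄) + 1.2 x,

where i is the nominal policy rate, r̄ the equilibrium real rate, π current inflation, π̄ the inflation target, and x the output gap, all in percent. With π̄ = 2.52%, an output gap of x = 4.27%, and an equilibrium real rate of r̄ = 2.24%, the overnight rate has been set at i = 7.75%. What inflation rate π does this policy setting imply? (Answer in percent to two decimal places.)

Collecting π: i = r̄ + (1 + 0.26) π − 0.26 π̄ + 1.2 x
1.26 π = 7.75 − 2.24 + 0.26 × 2.52 − 1.2 × 4.27 = 1.0412
π = 1.0412 / 1.26 = 0.83

0.83%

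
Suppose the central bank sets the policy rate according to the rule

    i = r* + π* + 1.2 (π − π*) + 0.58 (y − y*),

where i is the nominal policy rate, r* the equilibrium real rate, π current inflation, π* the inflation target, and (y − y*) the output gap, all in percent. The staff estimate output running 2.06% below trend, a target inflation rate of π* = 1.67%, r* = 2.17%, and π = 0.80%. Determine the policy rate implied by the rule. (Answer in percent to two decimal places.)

1.60%

Output 2.06% below potential → (y − y*) = -2.06.
i = 2.17 + 1.67 + 1.2 × (0.80 − 1.67) + 0.58 × (-2.06)
   = 2.17 + 1.67 − 1.044 − 1.1948 = 1.60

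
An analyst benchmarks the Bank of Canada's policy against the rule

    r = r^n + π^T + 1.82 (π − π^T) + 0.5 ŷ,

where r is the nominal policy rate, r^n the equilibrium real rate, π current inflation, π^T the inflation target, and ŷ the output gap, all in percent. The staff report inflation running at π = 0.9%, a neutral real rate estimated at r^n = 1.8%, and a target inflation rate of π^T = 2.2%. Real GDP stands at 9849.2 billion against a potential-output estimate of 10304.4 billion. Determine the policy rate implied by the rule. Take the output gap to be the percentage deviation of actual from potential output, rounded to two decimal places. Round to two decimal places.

Output gap = 100 × (9849.2 − 10304.4) / 10304.4 = -4.42%.
r = 1.80 + 2.20 + 1.82 × (0.90 − 2.20) + 0.5 × (-4.42)
   = 1.80 + 2.2 − 2.366 − 2.21 = -0.58

-0.58%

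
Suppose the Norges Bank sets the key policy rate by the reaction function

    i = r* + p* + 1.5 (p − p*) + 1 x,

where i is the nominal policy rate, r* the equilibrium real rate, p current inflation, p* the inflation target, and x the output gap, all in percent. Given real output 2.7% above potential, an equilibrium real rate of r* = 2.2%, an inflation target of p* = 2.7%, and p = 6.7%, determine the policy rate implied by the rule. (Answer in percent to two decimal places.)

13.60%

Output 2.7% above potential → x = 2.7.
i = 2.2 + 2.7 + 1.5 × (6.7 − 2.7) + 1 × 2.7
   = 2.2 + 2.7 + 6 + 2.7 = 13.60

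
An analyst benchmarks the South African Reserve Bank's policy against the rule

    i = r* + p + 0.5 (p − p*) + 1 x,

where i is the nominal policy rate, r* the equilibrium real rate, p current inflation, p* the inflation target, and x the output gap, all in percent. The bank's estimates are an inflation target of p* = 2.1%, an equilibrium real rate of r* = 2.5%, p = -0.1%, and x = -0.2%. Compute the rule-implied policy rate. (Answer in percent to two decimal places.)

i = 2.5 + (-0.1) + 0.5 × (-0.1 − 2.1) + 1 × (-0.2)
   = 2.5 − 0.1 − 1.1 − 0.2 = 1.10

1.10%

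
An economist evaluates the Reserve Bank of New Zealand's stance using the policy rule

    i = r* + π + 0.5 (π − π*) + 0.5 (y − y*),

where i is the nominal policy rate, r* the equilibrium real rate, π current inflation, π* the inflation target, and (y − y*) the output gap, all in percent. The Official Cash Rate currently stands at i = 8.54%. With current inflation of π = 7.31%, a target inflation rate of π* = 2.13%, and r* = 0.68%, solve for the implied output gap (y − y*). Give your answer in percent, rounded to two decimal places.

-4.08%

0.5 (y − y*) = 8.54 − 0.68 − 7.31 − 0.5 × (7.31 − 2.13) = -2.04
(y − y*) = -2.04 / 0.5 = -4.08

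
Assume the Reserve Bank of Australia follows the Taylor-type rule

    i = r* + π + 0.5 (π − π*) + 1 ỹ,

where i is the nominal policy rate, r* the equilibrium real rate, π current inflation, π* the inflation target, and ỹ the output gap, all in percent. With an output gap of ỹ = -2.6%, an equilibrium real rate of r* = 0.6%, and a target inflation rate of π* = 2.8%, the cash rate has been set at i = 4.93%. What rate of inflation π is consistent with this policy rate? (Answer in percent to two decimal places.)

5.55%

Collecting π: i = r* + (1 + 0.5) π − 0.5 π* + 1 ỹ
1.5 π = 4.93 − 0.6 + 0.5 × 2.8 − 1 × (-2.6) = 8.33
π = 8.33 / 1.5 = 5.55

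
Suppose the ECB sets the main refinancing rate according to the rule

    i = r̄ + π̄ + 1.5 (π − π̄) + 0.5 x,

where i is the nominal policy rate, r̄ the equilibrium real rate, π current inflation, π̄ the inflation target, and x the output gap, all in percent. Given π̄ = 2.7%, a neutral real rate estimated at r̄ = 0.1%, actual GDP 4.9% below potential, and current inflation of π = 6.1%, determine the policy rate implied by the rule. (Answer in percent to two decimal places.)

Output 4.9% below potential → x = -4.9.
i = 0.1 + 2.7 + 1.5 × (6.1 − 2.7) + 0.5 × (-4.9)
   = 0.1 + 2.7 + 5.1 − 2.45 = 5.45

5.45%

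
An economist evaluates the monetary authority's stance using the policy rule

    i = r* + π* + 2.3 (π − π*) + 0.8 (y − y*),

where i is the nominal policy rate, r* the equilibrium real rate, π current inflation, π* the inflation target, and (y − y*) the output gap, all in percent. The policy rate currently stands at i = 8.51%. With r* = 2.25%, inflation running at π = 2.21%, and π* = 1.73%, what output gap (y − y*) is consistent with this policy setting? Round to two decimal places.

4.28%

0.8 (y − y*) = 8.51 − 2.25 − 1.73 − 2.3 × (2.21 − 1.73) = 3.426
(y − y*) = 3.426 / 0.8 = 4.28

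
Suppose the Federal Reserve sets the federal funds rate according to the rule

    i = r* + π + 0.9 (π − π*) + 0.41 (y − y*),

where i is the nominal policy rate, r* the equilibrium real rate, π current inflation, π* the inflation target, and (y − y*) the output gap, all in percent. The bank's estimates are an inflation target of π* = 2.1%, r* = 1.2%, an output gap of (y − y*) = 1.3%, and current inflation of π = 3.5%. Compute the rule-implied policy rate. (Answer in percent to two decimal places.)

i = 1.2 + 3.5 + 0.9 × (3.5 − 2.1) + 0.41 × 1.3
   = 1.2 + 3.5 + 1.26 + 0.533 = 6.49

6.49%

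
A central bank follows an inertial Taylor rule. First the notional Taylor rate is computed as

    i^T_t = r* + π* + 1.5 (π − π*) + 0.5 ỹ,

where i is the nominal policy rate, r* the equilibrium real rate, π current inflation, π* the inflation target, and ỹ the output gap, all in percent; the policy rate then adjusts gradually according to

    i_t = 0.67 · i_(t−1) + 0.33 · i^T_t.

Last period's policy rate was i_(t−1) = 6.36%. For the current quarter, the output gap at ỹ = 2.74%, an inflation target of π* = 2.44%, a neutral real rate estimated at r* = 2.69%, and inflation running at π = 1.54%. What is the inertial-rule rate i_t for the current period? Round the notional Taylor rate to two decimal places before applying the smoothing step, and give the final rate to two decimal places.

i^T_t = 2.69 + 2.44 + 1.5 × (1.54 − 2.44) + 0.5 × 2.74
   = 2.69 + 2.44 − 1.35 + 1.37 = 5.15
i_t = 0.67 × 6.36 + 0.33 × 5.15 = 4.2612 + 1.6995 = 5.96

5.96%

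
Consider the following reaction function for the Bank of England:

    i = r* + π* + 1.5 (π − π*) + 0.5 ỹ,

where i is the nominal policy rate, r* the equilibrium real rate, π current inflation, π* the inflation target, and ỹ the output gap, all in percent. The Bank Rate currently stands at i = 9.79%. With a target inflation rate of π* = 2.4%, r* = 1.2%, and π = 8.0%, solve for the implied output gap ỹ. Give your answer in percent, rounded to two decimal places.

0.5 ỹ = 9.79 − 1.2 − 2.4 − 1.5 × (8.0 − 2.4) = -2.21
ỹ = -2.21 / 0.5 = -4.42

-4.42%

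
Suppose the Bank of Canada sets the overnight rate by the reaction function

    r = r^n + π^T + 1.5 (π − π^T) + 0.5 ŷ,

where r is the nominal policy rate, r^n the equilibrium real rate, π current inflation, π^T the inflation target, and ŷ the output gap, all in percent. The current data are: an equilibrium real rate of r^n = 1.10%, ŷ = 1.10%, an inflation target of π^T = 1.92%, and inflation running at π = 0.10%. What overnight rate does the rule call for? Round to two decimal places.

r = 1.10 + 1.92 + 1.5 × (0.10 − 1.92) + 0.5 × 1.10
   = 1.10 + 1.92 − 2.73 + 0.55 = 0.84

0.84%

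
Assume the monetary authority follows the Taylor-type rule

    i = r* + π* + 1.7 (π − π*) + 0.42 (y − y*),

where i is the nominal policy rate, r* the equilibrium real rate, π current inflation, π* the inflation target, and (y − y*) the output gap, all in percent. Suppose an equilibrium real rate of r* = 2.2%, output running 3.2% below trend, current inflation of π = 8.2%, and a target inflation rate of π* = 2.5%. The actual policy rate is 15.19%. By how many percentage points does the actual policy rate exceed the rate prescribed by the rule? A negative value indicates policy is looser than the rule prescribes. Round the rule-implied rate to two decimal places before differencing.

Output 3.2% below potential → (y − y*) = -3.2.
i = 2.2 + 2.5 + 1.7 × (8.2 − 2.5) + 0.42 × (-3.2)
   = 2.2 + 2.5 + 9.69 − 1.344 = 13.05
Deviation = 15.19 − 13.05 = 2.14 pp.

2.14 pp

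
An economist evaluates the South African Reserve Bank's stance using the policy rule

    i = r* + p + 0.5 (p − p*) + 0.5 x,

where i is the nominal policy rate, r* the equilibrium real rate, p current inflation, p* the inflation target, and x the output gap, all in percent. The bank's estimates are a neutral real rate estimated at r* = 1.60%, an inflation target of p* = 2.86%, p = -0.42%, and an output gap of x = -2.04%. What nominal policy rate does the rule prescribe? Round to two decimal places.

i = 1.60 + (-0.42) + 0.5 × (-0.42 − 2.86) + 0.5 × (-2.04)
   = 1.60 − 0.42 − 1.64 − 1.02 = -1.48

-1.48%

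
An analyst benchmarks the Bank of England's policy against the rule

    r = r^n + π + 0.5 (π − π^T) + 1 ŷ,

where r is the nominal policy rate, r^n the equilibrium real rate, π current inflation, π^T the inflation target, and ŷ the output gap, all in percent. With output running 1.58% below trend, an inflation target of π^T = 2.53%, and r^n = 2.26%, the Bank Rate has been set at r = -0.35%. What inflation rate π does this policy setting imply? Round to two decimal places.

Output 1.58% below potential → ŷ = -1.58.
Collecting π: r = r^n + (1 + 0.5) π − 0.5 π^T + 1 ŷ
1.5 π = -0.35 − 2.26 + 0.5 × 2.53 − 1 × (-1.58) = 0.235
π = 0.235 / 1.5 = 0.16

0.16%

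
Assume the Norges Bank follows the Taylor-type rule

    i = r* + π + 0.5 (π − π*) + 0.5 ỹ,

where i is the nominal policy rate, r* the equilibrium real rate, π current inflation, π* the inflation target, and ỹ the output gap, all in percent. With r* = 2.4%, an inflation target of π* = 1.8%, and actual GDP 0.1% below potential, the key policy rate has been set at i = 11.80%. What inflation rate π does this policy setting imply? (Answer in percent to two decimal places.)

Output 0.1% below potential → ỹ = -0.1.
Collecting π: i = r* + (1 + 0.5) π − 0.5 π* + 0.5 ỹ
1.5 π = 11.80 − 2.4 + 0.5 × 1.8 − 0.5 × (-0.1) = 10.35
π = 10.35 / 1.5 = 6.90

6.90%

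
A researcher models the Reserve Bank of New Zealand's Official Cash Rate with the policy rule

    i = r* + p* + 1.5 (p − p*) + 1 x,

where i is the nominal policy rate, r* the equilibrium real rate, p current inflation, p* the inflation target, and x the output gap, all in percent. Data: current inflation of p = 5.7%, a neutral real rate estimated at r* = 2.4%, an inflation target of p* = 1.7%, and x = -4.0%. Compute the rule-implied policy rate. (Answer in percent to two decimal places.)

i = 2.4 + 1.7 + 1.5 × (5.7 − 1.7) + 1 × (-4.0)
   = 2.4 + 1.7 + 6 − 4 = 6.10

6.10%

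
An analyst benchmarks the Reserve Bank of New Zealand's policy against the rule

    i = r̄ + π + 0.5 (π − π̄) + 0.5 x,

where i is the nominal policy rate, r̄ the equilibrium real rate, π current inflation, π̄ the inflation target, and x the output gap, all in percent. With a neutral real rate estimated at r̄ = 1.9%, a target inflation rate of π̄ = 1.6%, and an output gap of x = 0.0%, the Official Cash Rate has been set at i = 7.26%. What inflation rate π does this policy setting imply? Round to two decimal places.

4.11%

Collecting π: i = r̄ + (1 + 0.5) π − 0.5 π̄ + 0.5 x
1.5 π = 7.26 − 1.9 + 0.5 × 1.6 − 0.5 × 0.0 = 6.16
π = 6.16 / 1.5 = 4.11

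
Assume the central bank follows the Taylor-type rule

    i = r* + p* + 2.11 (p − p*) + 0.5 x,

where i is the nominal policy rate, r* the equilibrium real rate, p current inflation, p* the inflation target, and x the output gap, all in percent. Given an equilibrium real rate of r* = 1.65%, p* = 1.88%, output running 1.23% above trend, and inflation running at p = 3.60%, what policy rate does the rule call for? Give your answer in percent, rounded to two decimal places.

7.77%

Output 1.23% above potential → x = 1.23.
i = 1.65 + 1.88 + 2.11 × (3.60 − 1.88) + 0.5 × 1.23
   = 1.65 + 1.88 + 3.6292 + 0.615 = 7.77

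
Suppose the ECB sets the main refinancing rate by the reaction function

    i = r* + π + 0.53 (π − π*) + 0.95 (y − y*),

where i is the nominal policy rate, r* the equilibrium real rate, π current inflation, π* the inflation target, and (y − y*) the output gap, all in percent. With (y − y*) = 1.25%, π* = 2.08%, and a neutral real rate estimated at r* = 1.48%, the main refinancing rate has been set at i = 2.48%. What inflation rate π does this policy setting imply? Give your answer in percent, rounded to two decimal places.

0.60%

Collecting π: i = r* + (1 + 0.53) π − 0.53 π* + 0.95 (y − y*)
1.53 π = 2.48 − 1.48 + 0.53 × 2.08 − 0.95 × 1.25 = 0.9149
π = 0.9149 / 1.53 = 0.60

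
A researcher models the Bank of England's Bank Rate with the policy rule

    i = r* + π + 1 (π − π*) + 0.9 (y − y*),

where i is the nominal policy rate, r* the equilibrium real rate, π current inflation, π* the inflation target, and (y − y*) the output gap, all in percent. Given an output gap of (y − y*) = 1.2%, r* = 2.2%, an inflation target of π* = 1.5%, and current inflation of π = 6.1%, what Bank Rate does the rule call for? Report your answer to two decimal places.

i = 2.2 + 6.1 + 1 × (6.1 − 1.5) + 0.9 × 1.2
   = 2.2 + 6.1 + 4.6 + 1.08 = 13.98

13.98%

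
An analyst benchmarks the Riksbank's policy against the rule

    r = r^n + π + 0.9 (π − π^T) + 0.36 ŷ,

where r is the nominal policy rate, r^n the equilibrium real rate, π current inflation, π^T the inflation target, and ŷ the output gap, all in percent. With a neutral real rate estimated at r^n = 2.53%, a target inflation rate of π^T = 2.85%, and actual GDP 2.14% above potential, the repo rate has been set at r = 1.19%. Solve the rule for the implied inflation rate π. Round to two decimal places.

0.24%

Output 2.14% above potential → ŷ = 2.14.
Collecting π: r = r^n + (1 + 0.9) π − 0.9 π^T + 0.36 ŷ
1.9 π = 1.19 − 2.53 + 0.9 × 2.85 − 0.36 × 2.14 = 0.4546
π = 0.4546 / 1.9 = 0.24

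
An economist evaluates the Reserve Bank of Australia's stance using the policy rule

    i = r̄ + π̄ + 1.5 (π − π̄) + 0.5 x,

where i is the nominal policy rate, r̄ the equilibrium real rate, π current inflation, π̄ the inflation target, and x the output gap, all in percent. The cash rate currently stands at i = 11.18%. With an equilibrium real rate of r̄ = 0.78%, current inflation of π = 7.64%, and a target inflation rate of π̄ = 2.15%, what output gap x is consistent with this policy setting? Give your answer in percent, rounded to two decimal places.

0.03%

0.5 x = 11.18 − 0.78 − 2.15 − 1.5 × (7.64 − 2.15) = 0.015
x = 0.015 / 0.5 = 0.03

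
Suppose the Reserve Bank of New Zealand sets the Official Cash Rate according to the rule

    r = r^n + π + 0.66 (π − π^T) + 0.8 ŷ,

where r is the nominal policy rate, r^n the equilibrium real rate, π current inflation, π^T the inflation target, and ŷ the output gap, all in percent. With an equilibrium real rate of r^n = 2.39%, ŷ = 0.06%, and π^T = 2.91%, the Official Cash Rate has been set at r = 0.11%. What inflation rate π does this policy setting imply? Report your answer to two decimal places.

Collecting π: r = r^n + (1 + 0.66) π − 0.66 π^T + 0.8 ŷ
1.66 π = 0.11 − 2.39 + 0.66 × 2.91 − 0.8 × 0.06 = -0.4074
π = -0.4074 / 1.66 = -0.25

-0.25%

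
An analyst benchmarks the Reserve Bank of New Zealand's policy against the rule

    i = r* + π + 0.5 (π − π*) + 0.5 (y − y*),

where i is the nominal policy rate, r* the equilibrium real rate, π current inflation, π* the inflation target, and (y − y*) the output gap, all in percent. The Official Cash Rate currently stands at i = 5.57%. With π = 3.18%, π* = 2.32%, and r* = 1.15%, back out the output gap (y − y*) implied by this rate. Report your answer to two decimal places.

0.5 (y − y*) = 5.57 − 1.15 − 3.18 − 0.5 × (3.18 − 2.32) = 0.81
(y − y*) = 0.81 / 0.5 = 1.62

1.62%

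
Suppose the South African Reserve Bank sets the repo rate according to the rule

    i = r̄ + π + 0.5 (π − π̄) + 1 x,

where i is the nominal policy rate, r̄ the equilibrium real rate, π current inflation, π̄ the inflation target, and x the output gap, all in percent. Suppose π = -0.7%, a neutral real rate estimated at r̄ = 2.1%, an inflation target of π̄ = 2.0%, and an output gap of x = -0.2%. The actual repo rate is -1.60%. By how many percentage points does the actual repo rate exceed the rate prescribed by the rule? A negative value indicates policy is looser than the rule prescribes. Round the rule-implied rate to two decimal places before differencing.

-1.45 pp

i = 2.1 + (-0.7) + 0.5 × (-0.7 − 2.0) + 1 × (-0.2)
   = 2.1 − 0.7 − 1.35 − 0.2 = -0.15
Deviation = -1.60 − (-0.15) = -1.45 pp.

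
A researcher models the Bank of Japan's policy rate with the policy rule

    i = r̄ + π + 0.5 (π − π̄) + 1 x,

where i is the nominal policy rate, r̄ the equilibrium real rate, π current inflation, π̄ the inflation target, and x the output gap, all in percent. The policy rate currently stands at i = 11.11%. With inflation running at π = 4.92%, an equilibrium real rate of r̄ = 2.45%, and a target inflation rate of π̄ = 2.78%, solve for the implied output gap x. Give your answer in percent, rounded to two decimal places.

1 x = 11.11 − 2.45 − 4.92 − 0.5 × (4.92 − 2.78) = 2.67
x = 2.67 / 1 = 2.67

2.67%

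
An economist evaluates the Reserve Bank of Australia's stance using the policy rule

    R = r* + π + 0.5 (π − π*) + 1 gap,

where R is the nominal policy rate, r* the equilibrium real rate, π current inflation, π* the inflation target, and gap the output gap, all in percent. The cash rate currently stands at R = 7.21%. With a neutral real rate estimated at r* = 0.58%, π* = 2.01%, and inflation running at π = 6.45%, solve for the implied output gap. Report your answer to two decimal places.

1 gap = 7.21 − 0.58 − 6.45 − 0.5 × (6.45 − 2.01) = -2.04
gap = -2.04 / 1 = -2.04

-2.04%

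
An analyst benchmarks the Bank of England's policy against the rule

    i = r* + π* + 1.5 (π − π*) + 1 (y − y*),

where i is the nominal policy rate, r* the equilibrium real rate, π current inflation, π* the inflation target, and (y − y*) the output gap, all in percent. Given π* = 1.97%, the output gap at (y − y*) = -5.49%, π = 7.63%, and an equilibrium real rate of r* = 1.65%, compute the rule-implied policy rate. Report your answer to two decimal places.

6.62%

i = 1.65 + 1.97 + 1.5 × (7.63 − 1.97) + 1 × (-5.49)
   = 1.65 + 1.97 + 8.49 − 5.49 = 6.62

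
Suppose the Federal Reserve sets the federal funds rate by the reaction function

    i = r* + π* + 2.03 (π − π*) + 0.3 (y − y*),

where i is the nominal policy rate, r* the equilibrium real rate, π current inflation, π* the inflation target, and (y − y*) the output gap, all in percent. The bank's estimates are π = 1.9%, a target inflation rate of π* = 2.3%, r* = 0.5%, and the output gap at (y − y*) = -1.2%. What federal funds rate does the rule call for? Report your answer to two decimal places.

i = 0.5 + 2.3 + 2.03 × (1.9 − 2.3) + 0.3 × (-1.2)
   = 0.5 + 2.3 − 0.812 − 0.36 = 1.63

1.63%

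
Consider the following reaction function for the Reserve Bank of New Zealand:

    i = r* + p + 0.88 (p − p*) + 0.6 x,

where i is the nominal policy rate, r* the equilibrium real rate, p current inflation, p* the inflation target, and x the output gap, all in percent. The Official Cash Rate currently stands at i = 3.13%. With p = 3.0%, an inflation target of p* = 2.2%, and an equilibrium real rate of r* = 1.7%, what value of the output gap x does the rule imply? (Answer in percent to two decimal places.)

0.6 x = 3.13 − 1.7 − 3.0 − 0.88 × (3.0 − 2.2) = -2.274
x = -2.274 / 0.6 = -3.79

-3.79%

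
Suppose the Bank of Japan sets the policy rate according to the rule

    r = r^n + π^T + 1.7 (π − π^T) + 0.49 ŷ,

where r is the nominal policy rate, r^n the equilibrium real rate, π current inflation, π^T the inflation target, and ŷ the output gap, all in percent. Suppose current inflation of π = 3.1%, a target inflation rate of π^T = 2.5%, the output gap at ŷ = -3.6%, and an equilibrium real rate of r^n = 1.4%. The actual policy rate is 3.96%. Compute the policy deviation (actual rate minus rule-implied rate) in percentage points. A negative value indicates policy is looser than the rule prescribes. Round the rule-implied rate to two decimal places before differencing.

r = 1.4 + 2.5 + 1.7 × (3.1 − 2.5) + 0.49 × (-3.6)
   = 1.4 + 2.5 + 1.02 − 1.764 = 3.16
Deviation = 3.96 − 3.16 = 0.80 pp.

0.80 pp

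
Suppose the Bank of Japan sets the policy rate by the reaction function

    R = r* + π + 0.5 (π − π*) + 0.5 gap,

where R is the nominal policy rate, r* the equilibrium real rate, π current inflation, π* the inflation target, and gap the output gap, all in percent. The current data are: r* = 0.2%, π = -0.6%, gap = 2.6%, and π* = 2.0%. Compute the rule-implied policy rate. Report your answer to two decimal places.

R = 0.2 + (-0.6) + 0.5 × (-0.6 − 2.0) + 0.5 × 2.6
   = 0.2 − 0.6 − 1.3 + 1.3 = -0.40

-0.40%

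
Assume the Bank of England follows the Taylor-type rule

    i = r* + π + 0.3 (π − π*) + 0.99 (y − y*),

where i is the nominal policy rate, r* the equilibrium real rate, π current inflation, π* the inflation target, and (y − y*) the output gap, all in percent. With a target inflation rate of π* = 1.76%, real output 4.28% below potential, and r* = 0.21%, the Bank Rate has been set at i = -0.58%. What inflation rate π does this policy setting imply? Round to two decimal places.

3.06%

Output 4.28% below potential → (y − y*) = -4.28.
Collecting π: i = r* + (1 + 0.3) π − 0.3 π* + 0.99 (y − y*)
1.3 π = -0.58 − 0.21 + 0.3 × 1.76 − 0.99 × (-4.28) = 3.9752
π = 3.9752 / 1.3 = 3.06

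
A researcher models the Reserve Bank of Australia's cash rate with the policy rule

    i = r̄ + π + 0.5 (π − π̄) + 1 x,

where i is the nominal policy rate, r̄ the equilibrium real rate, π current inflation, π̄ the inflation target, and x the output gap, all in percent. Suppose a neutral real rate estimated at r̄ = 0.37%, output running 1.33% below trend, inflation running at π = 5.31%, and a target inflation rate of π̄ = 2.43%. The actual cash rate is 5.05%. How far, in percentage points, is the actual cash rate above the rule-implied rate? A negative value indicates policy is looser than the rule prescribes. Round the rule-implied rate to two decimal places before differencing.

Output 1.33% below potential → x = -1.33.
i = 0.37 + 5.31 + 0.5 × (5.31 − 2.43) + 1 × (-1.33)
   = 0.37 + 5.31 + 1.44 − 1.33 = 5.79
Deviation = 5.05 − 5.79 = -0.74 pp.

-0.74 pp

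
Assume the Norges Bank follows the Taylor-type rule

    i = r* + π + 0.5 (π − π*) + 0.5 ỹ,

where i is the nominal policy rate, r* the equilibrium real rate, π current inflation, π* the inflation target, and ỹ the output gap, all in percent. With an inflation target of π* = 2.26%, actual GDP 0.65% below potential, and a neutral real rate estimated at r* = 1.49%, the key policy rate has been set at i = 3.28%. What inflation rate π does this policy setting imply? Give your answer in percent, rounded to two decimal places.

Output 0.65% below potential → ỹ = -0.65.
Collecting π: i = r* + (1 + 0.5) π − 0.5 π* + 0.5 ỹ
1.5 π = 3.28 − 1.49 + 0.5 × 2.26 − 0.5 × (-0.65) = 3.245
π = 3.245 / 1.5 = 2.16

2.16%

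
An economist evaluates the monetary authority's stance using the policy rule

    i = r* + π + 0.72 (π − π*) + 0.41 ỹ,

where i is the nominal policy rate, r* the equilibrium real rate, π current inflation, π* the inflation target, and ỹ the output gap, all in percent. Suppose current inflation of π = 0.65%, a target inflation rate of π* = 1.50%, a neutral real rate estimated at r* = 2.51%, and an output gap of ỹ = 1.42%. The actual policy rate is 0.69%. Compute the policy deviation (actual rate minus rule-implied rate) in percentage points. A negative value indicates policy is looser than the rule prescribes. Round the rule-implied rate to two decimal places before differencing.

i = 2.51 + 0.65 + 0.72 × (0.65 − 1.50) + 0.41 × 1.42
   = 2.51 + 0.65 − 0.612 + 0.5822 = 3.13
Deviation = 0.69 − 3.13 = -2.44 pp.

-2.44 pp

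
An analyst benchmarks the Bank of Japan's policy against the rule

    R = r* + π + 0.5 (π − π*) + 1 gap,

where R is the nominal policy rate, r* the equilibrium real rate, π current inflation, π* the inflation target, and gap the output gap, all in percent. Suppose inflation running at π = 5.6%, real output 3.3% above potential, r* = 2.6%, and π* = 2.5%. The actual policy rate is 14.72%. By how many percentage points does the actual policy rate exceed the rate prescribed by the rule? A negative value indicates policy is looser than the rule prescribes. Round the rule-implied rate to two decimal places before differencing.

1.67 pp

Output 3.3% above potential → gap = 3.3.
R = 2.6 + 5.6 + 0.5 × (5.6 − 2.5) + 1 × 3.3
   = 2.6 + 5.6 + 1.55 + 3.3 = 13.05
Deviation = 14.72 − 13.05 = 1.67 pp.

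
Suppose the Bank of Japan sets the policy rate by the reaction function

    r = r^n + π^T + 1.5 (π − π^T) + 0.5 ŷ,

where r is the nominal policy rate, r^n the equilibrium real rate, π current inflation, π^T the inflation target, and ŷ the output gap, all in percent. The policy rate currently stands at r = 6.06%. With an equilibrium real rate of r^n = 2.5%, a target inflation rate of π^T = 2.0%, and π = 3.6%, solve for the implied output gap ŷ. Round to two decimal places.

0.5 ŷ = 6.06 − 2.5 − 2.0 − 1.5 × (3.6 − 2.0) = -0.84
ŷ = -0.84 / 0.5 = -1.68

-1.68%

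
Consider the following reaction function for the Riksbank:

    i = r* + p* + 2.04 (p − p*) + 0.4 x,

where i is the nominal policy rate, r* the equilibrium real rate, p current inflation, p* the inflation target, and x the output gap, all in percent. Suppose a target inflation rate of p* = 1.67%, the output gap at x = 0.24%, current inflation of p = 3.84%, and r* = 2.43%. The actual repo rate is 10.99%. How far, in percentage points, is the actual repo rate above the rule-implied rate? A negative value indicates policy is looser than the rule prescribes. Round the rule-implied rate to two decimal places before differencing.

i = 2.43 + 1.67 + 2.04 × (3.84 − 1.67) + 0.4 × 0.24
   = 2.43 + 1.67 + 4.4268 + 0.096 = 8.62
Deviation = 10.99 − 8.62 = 2.37 pp.

2.37 pp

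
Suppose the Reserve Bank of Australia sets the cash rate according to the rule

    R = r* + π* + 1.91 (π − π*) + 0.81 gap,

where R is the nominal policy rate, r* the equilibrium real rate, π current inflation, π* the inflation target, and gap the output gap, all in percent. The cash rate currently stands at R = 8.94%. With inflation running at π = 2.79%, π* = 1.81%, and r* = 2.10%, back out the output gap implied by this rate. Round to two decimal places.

3.90%

0.81 gap = 8.94 − 2.10 − 1.81 − 1.91 × (2.79 − 1.81) = 3.1582
gap = 3.1582 / 0.81 = 3.90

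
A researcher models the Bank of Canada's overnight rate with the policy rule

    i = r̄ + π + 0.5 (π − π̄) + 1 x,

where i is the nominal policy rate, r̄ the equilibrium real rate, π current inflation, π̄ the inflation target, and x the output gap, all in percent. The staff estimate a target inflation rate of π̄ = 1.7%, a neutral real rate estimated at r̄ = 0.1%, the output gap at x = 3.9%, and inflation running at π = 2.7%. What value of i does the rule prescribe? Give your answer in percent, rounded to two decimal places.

i = 0.1 + 2.7 + 0.5 × (2.7 − 1.7) + 1 × 3.9
   = 0.1 + 2.7 + 0.5 + 3.9 = 7.20

7.20%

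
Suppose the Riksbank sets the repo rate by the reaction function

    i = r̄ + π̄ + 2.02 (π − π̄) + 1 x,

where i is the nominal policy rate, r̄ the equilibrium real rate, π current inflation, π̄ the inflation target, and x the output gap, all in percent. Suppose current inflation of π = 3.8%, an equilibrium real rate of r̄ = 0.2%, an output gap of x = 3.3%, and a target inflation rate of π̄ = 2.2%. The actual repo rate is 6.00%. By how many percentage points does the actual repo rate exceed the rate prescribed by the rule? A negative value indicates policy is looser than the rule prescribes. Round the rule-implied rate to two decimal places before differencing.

-2.93 pp

i = 0.2 + 2.2 + 2.02 × (3.8 − 2.2) + 1 × 3.3
   = 0.2 + 2.2 + 3.232 + 3.3 = 8.93
Deviation = 6.00 − 8.93 = -2.93 pp.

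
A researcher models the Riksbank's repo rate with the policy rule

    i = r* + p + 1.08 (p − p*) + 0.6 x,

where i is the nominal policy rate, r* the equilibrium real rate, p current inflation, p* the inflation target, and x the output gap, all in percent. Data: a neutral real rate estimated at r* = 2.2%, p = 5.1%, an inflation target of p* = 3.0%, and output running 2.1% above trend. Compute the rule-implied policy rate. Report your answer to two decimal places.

Output 2.1% above potential → x = 2.1.
i = 2.2 + 5.1 + 1.08 × (5.1 − 3.0) + 0.6 × 2.1
   = 2.2 + 5.1 + 2.268 + 1.26 = 10.83

10.83%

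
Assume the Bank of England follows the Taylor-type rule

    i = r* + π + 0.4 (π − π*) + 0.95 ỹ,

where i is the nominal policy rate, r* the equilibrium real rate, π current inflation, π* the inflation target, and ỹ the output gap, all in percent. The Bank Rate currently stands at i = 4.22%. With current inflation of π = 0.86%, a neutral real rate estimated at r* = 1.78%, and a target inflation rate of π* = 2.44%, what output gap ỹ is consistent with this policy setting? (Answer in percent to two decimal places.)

0.95 ỹ = 4.22 − 1.78 − 0.86 − 0.4 × (0.86 − 2.44) = 2.212
ỹ = 2.212 / 0.95 = 2.33

2.33%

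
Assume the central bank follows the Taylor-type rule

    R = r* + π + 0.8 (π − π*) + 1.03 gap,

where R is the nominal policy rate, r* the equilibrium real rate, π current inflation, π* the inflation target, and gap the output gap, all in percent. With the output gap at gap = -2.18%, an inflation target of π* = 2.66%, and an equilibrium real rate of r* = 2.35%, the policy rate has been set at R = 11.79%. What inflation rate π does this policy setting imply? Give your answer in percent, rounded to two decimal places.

Collecting π: R = r* + (1 + 0.8) π − 0.8 π* + 1.03 gap
1.8 π = 11.79 − 2.35 + 0.8 × 2.66 − 1.03 × (-2.18) = 13.8134
π = 13.8134 / 1.8 = 7.67

7.67%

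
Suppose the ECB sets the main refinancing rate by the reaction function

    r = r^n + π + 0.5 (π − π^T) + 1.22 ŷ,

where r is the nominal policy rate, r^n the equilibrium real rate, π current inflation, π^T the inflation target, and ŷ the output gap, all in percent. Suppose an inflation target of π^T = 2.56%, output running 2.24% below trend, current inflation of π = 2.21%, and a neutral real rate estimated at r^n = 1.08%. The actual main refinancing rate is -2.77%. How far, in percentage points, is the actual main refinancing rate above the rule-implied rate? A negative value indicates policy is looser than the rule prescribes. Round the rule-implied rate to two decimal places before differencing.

Output 2.24% below potential → ŷ = -2.24.
r = 1.08 + 2.21 + 0.5 × (2.21 − 2.56) + 1.22 × (-2.24)
   = 1.08 + 2.21 − 0.175 − 2.7328 = 0.38
Deviation = -2.77 − 0.38 = -3.15 pp.

-3.15 pp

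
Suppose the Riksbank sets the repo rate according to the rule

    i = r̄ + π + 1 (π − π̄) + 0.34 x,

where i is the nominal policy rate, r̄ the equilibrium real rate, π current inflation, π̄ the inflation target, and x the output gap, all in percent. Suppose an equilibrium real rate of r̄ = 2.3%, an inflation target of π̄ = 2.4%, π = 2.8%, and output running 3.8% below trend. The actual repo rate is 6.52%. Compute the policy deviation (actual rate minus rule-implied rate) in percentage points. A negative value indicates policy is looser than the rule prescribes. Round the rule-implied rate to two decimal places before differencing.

Output 3.8% below potential → x = -3.8.
i = 2.3 + 2.8 + 1 × (2.8 − 2.4) + 0.34 × (-3.8)
   = 2.3 + 2.8 + 0.4 − 1.292 = 4.21
Deviation = 6.52 − 4.21 = 2.31 pp.

2.31 pp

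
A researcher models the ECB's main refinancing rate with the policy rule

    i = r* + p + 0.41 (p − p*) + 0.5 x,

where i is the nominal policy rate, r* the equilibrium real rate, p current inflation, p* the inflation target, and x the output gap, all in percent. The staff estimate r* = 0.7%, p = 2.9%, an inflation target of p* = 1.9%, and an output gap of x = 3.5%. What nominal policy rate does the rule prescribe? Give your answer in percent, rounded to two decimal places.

i = 0.7 + 2.9 + 0.41 × (2.9 − 1.9) + 0.5 × 3.5
   = 0.7 + 2.9 + 0.41 + 1.75 = 5.76

5.76%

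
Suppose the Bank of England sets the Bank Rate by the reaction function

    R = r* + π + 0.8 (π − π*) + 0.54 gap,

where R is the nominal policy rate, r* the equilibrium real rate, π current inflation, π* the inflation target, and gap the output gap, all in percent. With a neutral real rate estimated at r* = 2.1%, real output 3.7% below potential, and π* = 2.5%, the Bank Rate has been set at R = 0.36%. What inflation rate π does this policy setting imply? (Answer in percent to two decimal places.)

1.25%

Output 3.7% below potential → gap = -3.7.
Collecting π: R = r* + (1 + 0.8) π − 0.8 π* + 0.54 gap
1.8 π = 0.36 − 2.1 + 0.8 × 2.5 − 0.54 × (-3.7) = 2.258
π = 2.258 / 1.8 = 1.25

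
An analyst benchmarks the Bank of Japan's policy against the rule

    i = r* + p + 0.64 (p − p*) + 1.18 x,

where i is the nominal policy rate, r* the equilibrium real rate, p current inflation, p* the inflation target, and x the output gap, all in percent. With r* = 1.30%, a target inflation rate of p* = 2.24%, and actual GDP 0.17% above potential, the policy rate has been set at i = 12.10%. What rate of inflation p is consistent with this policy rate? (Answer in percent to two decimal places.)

Output 0.17% above potential → x = 0.17.
Collecting p: i = r* + (1 + 0.64) p − 0.64 p* + 1.18 x
1.64 p = 12.10 − 1.30 + 0.64 × 2.24 − 1.18 × 0.17 = 12.033
p = 12.033 / 1.64 = 7.34

7.34%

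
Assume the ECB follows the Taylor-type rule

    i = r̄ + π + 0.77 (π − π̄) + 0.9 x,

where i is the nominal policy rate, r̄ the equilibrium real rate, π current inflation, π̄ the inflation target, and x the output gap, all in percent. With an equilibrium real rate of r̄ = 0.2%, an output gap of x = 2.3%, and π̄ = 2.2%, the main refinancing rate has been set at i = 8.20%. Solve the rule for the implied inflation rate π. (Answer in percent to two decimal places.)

Collecting π: i = r̄ + (1 + 0.77) π − 0.77 π̄ + 0.9 x
1.77 π = 8.20 − 0.2 + 0.77 × 2.2 − 0.9 × 2.3 = 7.624
π = 7.624 / 1.77 = 4.31

4.31%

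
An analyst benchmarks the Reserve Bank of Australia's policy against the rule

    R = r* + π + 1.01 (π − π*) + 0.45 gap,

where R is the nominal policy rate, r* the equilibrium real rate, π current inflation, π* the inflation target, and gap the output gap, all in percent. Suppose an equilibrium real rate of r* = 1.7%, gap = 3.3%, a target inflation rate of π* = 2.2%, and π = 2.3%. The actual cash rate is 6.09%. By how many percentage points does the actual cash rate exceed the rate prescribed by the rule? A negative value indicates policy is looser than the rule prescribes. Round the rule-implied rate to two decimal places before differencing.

0.50 pp

R = 1.7 + 2.3 + 1.01 × (2.3 − 2.2) + 0.45 × 3.3
   = 1.7 + 2.3 + 0.101 + 1.485 = 5.59
Deviation = 6.09 − 5.59 = 0.50 pp.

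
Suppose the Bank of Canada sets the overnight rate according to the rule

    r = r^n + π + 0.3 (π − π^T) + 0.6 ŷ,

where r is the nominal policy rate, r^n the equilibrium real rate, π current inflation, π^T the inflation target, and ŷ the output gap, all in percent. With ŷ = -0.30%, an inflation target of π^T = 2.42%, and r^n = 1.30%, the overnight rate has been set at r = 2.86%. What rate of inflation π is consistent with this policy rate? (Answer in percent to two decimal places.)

Collecting π: r = r^n + (1 + 0.3) π − 0.3 π^T + 0.6 ŷ
1.3 π = 2.86 − 1.30 + 0.3 × 2.42 − 0.6 × (-0.30) = 2.466
π = 2.466 / 1.3 = 1.90

1.90%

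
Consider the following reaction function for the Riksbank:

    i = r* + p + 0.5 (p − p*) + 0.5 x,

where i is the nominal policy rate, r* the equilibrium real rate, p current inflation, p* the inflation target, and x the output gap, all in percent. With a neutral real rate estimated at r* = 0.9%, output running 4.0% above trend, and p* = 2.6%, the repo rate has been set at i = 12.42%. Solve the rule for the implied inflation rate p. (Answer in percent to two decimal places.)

7.21%

Output 4.0% above potential → x = 4.0.
Collecting p: i = r* + (1 + 0.5) p − 0.5 p* + 0.5 x
1.5 p = 12.42 − 0.9 + 0.5 × 2.6 − 0.5 × 4.0 = 10.82
p = 10.82 / 1.5 = 7.21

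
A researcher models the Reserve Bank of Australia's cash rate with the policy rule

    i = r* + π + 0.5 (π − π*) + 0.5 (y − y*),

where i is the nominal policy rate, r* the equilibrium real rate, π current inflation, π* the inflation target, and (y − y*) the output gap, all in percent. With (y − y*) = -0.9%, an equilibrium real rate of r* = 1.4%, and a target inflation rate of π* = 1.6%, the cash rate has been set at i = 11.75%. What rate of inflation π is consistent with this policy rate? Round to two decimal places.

Collecting π: i = r* + (1 + 0.5) π − 0.5 π* + 0.5 (y − y*)
1.5 π = 11.75 − 1.4 + 0.5 × 1.6 − 0.5 × (-0.9) = 11.6
π = 11.6 / 1.5 = 7.73

7.73%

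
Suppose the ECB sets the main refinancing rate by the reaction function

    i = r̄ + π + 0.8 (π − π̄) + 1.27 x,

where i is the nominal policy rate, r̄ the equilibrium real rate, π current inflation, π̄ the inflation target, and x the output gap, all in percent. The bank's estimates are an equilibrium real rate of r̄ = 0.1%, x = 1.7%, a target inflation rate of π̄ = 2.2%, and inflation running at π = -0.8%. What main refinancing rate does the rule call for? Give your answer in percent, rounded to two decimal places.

i = 0.1 + (-0.8) + 0.8 × (-0.8 − 2.2) + 1.27 × 1.7
   = 0.1 − 0.8 − 2.4 + 2.159 = -0.94

-0.94%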